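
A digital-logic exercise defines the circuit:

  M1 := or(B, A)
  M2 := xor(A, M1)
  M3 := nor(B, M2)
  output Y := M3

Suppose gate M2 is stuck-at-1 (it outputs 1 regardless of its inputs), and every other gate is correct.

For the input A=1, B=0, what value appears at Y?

Propagate with M2 forced: M1=1, M2=1 [stuck-at-1], M3=0.
So Y = 0. (Without the fault it would be 1.)

0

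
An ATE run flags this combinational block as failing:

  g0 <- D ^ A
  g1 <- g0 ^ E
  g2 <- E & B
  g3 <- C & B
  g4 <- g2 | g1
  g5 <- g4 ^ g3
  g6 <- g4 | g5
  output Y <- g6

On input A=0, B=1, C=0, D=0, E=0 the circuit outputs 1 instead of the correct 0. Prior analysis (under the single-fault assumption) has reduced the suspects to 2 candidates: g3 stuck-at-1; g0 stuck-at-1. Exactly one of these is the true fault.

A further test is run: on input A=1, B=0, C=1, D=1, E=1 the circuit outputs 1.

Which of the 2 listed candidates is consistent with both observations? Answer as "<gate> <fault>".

g3 stuck-at-1

Evaluate each candidate on input A=1, B=0, C=1, D=1, E=1:
  g3 stuck-at-1: g0=0, g1=1, g2=0, g3=1 [stuck-at-1], g4=1, g5=0, g6=1 → 1 — matches
  g0 stuck-at-1: g0=1 [stuck-at-1], g1=0, g2=0, g3=0, g4=0, g5=0, g6=0 → 0 — eliminated
Only g3 stuck-at-1 reproduces the observed 1.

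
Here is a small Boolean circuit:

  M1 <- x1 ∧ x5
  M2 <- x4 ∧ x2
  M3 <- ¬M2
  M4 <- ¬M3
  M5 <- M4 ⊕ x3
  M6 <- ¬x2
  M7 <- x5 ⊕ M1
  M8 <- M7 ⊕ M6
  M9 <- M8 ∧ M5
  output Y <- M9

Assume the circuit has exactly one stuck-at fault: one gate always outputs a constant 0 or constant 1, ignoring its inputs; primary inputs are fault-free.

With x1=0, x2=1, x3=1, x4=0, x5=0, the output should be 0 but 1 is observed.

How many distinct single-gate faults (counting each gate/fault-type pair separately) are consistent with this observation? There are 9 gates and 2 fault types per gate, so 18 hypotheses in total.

Fault-free: M1=0, M2=0, M3=1, M4=0, M5=1, M6=0, M7=0, M8=0, M9=0 → 0. Observed 1.
  M1: stuck-at-1 ✓; others ✗
  M2: none of the 2 fault types match ✗
  M3: none of the 2 fault types match ✗
  M4: none of the 2 fault types match ✗
  M5: none of the 2 fault types match ✗
  M6: stuck-at-1 ✓; others ✗
  M7: stuck-at-1 ✓; others ✗
  M8: stuck-at-1 ✓; others ✗
  M9: stuck-at-1 ✓; others ✗
Consistent faults: {M1 stuck-at-1, M6 stuck-at-1, M7 stuck-at-1, M8 stuck-at-1, M9 stuck-at-1} — 5 in all.

5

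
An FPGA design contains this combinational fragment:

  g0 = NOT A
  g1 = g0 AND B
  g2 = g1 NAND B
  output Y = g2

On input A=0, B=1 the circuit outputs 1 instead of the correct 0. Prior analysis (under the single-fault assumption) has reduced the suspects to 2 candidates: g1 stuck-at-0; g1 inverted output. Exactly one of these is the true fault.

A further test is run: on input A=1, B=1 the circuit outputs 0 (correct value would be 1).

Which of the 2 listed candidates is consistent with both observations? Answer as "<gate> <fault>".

g1 inverted output

Evaluate each candidate on input A=1, B=1:
  g1 stuck-at-0: g0=0, g1=0 [stuck-at-0], g2=1 → 1 — eliminated
  g1 inverted output: g0=0, g1=1 [inverted output], g2=0 → 0 — matches
Only g1 inverted output reproduces the observed 0.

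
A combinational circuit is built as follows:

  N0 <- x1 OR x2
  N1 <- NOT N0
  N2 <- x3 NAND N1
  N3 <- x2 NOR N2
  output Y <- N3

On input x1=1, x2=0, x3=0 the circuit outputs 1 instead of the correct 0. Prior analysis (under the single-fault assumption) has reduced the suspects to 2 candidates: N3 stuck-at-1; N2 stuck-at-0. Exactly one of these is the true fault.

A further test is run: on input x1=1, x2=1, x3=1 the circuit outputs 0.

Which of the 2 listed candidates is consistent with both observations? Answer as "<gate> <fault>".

Evaluate each candidate on input x1=1, x2=1, x3=1:
  N3 stuck-at-1: N0=1, N1=0, N2=1, N3=1 [stuck-at-1] → 1 — eliminated
  N2 stuck-at-0: N0=1, N1=0, N2=0 [stuck-at-0], N3=0 → 0 — matches
Only N2 stuck-at-0 reproduces the observed 0.

N2 stuck-at-0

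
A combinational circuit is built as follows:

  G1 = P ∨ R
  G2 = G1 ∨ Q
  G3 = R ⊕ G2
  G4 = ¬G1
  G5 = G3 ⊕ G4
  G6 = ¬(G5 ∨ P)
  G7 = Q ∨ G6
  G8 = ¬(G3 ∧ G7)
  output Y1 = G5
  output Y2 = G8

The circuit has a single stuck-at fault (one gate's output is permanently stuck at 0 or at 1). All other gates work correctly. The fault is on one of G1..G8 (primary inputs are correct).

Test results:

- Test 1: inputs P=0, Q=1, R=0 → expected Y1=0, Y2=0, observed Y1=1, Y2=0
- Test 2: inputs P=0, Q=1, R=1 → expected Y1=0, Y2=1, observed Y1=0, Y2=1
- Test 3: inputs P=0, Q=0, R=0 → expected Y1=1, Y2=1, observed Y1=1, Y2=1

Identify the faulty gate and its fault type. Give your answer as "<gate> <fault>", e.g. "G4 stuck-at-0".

Fault-free values for test 1 (P=0, Q=1, R=0): G1=0, G2=1, G3=1, G4=1, G5=0, G6=1, G7=1, G8=0, giving Y1=0, Y2=0. Observed Y1=1, Y2=0.
Test 1: faults giving observed Y1=1, Y2=0 are {G1 stuck-at-1, G4 stuck-at-0, G5 stuck-at-1}.
Test 2 (P=0, Q=1, R=1): fault-free G1=1, G2=1, G3=0, G4=0, G5=0, G6=1, G7=1, G8=1 → Y1=0, Y2=1; observed Y1=0, Y2=1. Eliminates G5 stuck-at-1.
Test 3 (P=0, Q=0, R=0): fault-free G1=0, G2=0, G3=0, G4=1, G5=1, G6=0, G7=0, G8=1 → Y1=1, Y2=1; observed Y1=1, Y2=1. Eliminates G4 stuck-at-0.
Only G1 stuck-at-1 is consistent with every test.

G1 stuck-at-1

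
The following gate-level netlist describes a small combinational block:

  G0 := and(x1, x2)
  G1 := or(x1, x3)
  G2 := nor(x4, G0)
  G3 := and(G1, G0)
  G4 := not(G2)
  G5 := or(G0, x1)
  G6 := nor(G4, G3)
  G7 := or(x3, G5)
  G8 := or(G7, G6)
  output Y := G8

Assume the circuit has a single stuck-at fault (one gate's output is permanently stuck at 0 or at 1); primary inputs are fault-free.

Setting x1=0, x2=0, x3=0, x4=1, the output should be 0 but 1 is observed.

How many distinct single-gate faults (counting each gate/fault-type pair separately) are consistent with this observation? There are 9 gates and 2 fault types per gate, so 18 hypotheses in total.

Fault-free: G0=0, G1=0, G2=0, G3=0, G4=1, G5=0, G6=0, G7=0, G8=0 → 0. Observed 1.
  G0: stuck-at-1 ✓; others ✗
  G1: none of the 2 fault types match ✗
  G2: stuck-at-1 ✓; others ✗
  G3: none of the 2 fault types match ✗
  G4: stuck-at-0 ✓; others ✗
  G5: stuck-at-1 ✓; others ✗
  G6: stuck-at-1 ✓; others ✗
  G7: stuck-at-1 ✓; others ✗
  G8: stuck-at-1 ✓; others ✗
Consistent faults: {G0 stuck-at-1, G2 stuck-at-1, G4 stuck-at-0, G5 stuck-at-1, G6 stuck-at-1, G7 stuck-at-1, G8 stuck-at-1} — 7 in all.

7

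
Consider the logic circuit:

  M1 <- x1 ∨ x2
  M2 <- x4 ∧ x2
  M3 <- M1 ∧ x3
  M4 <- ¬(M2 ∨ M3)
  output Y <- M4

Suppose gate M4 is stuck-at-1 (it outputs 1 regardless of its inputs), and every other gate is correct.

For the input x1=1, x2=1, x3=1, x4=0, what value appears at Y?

Propagate with M4 forced: M1=1, M2=0, M3=1, M4=1 [stuck-at-1].
So Y = 1. (Without the fault it would be 0.)

1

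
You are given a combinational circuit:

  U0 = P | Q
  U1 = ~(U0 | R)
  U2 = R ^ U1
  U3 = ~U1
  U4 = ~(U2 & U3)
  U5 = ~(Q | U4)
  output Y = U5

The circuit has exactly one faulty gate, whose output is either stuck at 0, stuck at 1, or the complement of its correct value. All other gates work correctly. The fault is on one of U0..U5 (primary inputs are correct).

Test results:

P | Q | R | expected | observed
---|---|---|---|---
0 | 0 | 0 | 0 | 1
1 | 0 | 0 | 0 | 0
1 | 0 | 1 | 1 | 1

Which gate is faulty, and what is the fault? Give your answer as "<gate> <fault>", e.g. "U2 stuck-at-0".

Fault-free values for test 1 (P=0, Q=0, R=0): U0=0, U1=1, U2=1, U3=0, U4=1, U5=0, giving Y=0. Observed 1.
Test 1: faults giving observed 1 are {U3 stuck-at-1, U3 inverted output, U4 stuck-at-0, U4 inverted output, U5 stuck-at-1, U5 inverted output}.
Test 2 (P=1, Q=0, R=0): fault-free U0=1, U1=0, U2=0, U3=1, U4=1, U5=0 → 0; observed 0. Eliminates U4 stuck-at-0, U4 inverted output, U5 stuck-at-1, U5 inverted output.
Test 3 (P=1, Q=0, R=1): fault-free U0=1, U1=0, U2=1, U3=1, U4=0, U5=1 → 1; observed 1. Eliminates U3 inverted output.
Only U3 stuck-at-1 is consistent with every test.

U3 stuck-at-1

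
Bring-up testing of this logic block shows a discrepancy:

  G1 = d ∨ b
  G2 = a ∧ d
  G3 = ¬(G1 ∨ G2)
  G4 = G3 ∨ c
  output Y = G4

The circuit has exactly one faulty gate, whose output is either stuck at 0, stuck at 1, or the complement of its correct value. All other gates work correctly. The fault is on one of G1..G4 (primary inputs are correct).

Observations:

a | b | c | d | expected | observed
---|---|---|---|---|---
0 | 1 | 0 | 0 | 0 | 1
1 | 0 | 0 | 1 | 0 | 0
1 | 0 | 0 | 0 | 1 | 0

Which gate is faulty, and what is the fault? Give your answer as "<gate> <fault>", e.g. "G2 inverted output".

G1 inverted output

Fault-free values for test 1 (a=0, b=1, c=0, d=0): G1=1, G2=0, G3=0, G4=0, giving Y=0. Observed 1.
Test 1: faults giving observed 1 are {G1 stuck-at-0, G1 inverted output, G3 stuck-at-1, G3 inverted output, G4 stuck-at-1, G4 inverted output}.
Test 2 (a=1, b=0, c=0, d=1): fault-free G1=1, G2=1, G3=0, G4=0 → 0; observed 0. Eliminates G3 stuck-at-1, G3 inverted output, G4 stuck-at-1, G4 inverted output.
Test 3 (a=1, b=0, c=0, d=0): fault-free G1=0, G2=0, G3=1, G4=1 → 1; observed 0. Eliminates G1 stuck-at-0.
Only G1 inverted output is consistent with every test.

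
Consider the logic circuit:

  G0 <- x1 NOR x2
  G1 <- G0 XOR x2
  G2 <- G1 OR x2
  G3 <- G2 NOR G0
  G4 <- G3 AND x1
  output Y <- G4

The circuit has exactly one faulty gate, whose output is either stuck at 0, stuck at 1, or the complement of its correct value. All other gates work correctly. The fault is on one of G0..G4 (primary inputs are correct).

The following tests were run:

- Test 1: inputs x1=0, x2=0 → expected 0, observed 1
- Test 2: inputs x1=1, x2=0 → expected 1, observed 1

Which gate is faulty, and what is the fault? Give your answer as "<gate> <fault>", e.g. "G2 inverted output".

Fault-free values for test 1 (x1=0, x2=0): G0=1, G1=1, G2=1, G3=0, G4=0, giving Y=0. Observed 1.
Test 1: faults giving observed 1 are {G4 stuck-at-1, G4 inverted output}.
Test 2 (x1=1, x2=0): fault-free G0=0, G1=0, G2=0, G3=1, G4=1 → 1; observed 1. Eliminates G4 inverted output.
Only G4 stuck-at-1 is consistent with every test.

G4 stuck-at-1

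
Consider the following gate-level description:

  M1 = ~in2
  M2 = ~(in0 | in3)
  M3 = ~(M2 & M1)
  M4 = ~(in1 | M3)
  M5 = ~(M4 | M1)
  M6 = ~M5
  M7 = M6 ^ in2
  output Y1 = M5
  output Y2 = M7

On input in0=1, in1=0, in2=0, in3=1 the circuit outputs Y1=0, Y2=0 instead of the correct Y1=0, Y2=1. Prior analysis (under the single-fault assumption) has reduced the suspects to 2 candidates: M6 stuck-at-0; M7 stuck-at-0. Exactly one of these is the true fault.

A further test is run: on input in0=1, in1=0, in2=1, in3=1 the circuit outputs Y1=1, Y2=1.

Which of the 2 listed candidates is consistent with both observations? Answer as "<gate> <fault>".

M6 stuck-at-0

Evaluate each candidate on input in0=1, in1=0, in2=1, in3=1:
  M6 stuck-at-0: M1=0, M2=0, M3=1, M4=0, M5=1, M6=0 [stuck-at-0], M7=1 → Y1=1, Y2=1 — matches
  M7 stuck-at-0: M1=0, M2=0, M3=1, M4=0, M5=1, M6=0, M7=0 [stuck-at-0] → Y1=1, Y2=0 — eliminated
Only M6 stuck-at-0 reproduces the observed Y1=1, Y2=1.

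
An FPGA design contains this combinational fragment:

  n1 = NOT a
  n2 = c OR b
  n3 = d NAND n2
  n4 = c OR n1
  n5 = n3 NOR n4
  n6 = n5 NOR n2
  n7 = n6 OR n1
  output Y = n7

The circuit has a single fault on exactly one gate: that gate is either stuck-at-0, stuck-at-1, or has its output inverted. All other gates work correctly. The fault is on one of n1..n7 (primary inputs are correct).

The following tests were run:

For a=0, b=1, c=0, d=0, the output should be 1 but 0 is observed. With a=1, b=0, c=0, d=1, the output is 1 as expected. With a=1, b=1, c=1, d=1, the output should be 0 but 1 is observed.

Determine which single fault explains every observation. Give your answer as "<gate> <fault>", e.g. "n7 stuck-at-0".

n1 inverted output

Fault-free values for test 1 (a=0, b=1, c=0, d=0): n1=1, n2=1, n3=1, n4=1, n5=0, n6=0, n7=1, giving Y=1. Observed 0.
Test 1: faults giving observed 0 are {n1 stuck-at-0, n1 inverted output, n7 stuck-at-0, n7 inverted output}.
Test 2 (a=1, b=0, c=0, d=1): fault-free n1=0, n2=0, n3=1, n4=0, n5=0, n6=1, n7=1 → 1; observed 1. Eliminates n7 stuck-at-0, n7 inverted output.
Test 3 (a=1, b=1, c=1, d=1): fault-free n1=0, n2=1, n3=0, n4=1, n5=0, n6=0, n7=0 → 0; observed 1. Eliminates n1 stuck-at-0.
Only n1 inverted output is consistent with every test.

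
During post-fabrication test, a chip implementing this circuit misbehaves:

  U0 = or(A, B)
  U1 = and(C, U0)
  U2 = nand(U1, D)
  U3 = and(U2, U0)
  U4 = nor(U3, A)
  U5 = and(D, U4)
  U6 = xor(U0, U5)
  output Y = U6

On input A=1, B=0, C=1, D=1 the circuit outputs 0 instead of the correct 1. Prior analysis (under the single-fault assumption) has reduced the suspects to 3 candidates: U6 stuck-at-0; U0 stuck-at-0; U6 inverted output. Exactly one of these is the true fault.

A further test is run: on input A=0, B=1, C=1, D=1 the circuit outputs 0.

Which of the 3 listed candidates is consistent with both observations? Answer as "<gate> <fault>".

U6 stuck-at-0

Evaluate each candidate on input A=0, B=1, C=1, D=1:
  U6 stuck-at-0: U0=1, U1=1, U2=0, U3=0, U4=1, U5=1, U6=0 [stuck-at-0] → 0 — matches
  U0 stuck-at-0: U0=0 [stuck-at-0], U1=0, U2=1, U3=0, U4=1, U5=1, U6=1 → 1 — eliminated
  U6 inverted output: U0=1, U1=1, U2=0, U3=0, U4=1, U5=1, U6=1 [inverted output] → 1 — eliminated
Only U6 stuck-at-0 reproduces the observed 0.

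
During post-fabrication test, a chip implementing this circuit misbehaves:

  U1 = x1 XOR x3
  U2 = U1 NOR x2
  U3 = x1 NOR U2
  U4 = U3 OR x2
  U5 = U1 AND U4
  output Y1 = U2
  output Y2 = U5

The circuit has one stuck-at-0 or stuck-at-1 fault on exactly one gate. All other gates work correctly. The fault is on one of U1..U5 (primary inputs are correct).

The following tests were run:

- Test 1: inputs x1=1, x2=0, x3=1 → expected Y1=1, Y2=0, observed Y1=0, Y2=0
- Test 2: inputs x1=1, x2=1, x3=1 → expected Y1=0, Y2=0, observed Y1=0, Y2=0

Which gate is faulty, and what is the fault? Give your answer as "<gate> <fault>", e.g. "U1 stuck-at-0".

U2 stuck-at-0

Fault-free values for test 1 (x1=1, x2=0, x3=1): U1=0, U2=1, U3=0, U4=0, U5=0, giving Y1=1, Y2=0. Observed Y1=0, Y2=0.
Test 1: faults giving observed Y1=0, Y2=0 are {U1 stuck-at-1, U2 stuck-at-0}.
Test 2 (x1=1, x2=1, x3=1): fault-free U1=0, U2=0, U3=0, U4=1, U5=0 → Y1=0, Y2=0; observed Y1=0, Y2=0. Eliminates U1 stuck-at-1.
Only U2 stuck-at-0 is consistent with every test.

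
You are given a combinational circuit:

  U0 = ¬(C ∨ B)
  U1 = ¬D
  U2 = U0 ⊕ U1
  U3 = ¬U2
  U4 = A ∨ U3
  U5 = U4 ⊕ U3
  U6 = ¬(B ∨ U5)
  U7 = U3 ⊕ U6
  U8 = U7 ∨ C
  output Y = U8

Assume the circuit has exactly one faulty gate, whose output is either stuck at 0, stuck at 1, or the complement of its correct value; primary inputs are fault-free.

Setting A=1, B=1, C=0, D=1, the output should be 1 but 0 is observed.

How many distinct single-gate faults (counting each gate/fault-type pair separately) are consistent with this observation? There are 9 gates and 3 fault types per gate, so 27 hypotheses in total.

Fault-free: U0=0, U1=0, U2=0, U3=1, U4=1, U5=0, U6=0, U7=1, U8=1 → 1. Observed 0.
  U0: stuck-at-1, inverted output ✓; others ✗
  U1: stuck-at-1, inverted output ✓; others ✗
  U2: stuck-at-1, inverted output ✓; others ✗
  U3: stuck-at-0, inverted output ✓; others ✗
  U4: none of the 3 fault types match ✗
  U5: none of the 3 fault types match ✗
  U6: stuck-at-1, inverted output ✓; others ✗
  U7: stuck-at-0, inverted output ✓; others ✗
  U8: stuck-at-0, inverted output ✓; others ✗
Consistent faults: {U0 stuck-at-1, U0 inverted output, U1 stuck-at-1, U1 inverted output, U2 stuck-at-1, U2 inverted output, U3 stuck-at-0, U3 inverted output, U6 stuck-at-1, U6 inverted output, U7 stuck-at-0, U7 inverted output, U8 stuck-at-0, U8 inverted output} — 14 in all.

14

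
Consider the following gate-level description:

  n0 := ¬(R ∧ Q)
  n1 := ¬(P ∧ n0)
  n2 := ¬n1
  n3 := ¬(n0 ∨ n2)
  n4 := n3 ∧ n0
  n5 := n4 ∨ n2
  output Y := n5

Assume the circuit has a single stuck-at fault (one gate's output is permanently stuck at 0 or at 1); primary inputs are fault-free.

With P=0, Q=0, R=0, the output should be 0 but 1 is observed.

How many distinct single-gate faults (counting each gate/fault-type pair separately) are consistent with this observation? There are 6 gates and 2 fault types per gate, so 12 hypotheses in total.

Fault-free: n0=1, n1=1, n2=0, n3=0, n4=0, n5=0 → 0. Observed 1.
  n0 stuck-at-0: output 0 ✗
  n0 stuck-at-1: output 0 ✗
  n1 stuck-at-0: output 1 ✓
  n1 stuck-at-1: output 0 ✗
  n2 stuck-at-0: output 0 ✗
  n2 stuck-at-1: output 1 ✓
  n3 stuck-at-0: output 0 ✗
  n3 stuck-at-1: output 1 ✓
  n4 stuck-at-0: output 0 ✗
  n4 stuck-at-1: output 1 ✓
  n5 stuck-at-0: output 0 ✗
  n5 stuck-at-1: output 1 ✓
Consistent faults: {n1 stuck-at-0, n2 stuck-at-1, n3 stuck-at-1, n4 stuck-at-1, n5 stuck-at-1} — 5 in all.

5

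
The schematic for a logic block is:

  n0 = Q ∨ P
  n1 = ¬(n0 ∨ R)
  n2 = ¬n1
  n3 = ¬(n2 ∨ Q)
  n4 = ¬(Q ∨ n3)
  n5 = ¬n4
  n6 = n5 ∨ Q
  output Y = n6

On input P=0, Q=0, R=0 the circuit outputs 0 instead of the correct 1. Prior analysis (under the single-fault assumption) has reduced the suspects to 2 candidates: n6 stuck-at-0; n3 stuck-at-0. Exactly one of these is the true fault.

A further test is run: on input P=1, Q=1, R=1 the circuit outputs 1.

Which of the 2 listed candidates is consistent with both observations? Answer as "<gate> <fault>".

n3 stuck-at-0

Evaluate each candidate on input P=1, Q=1, R=1:
  n6 stuck-at-0: n0=1, n1=0, n2=1, n3=0, n4=0, n5=1, n6=0 [stuck-at-0] → 0 — eliminated
  n3 stuck-at-0: n0=1, n1=0, n2=1, n3=0 [stuck-at-0], n4=0, n5=1, n6=1 → 1 — matches
Only n3 stuck-at-0 reproduces the observed 1.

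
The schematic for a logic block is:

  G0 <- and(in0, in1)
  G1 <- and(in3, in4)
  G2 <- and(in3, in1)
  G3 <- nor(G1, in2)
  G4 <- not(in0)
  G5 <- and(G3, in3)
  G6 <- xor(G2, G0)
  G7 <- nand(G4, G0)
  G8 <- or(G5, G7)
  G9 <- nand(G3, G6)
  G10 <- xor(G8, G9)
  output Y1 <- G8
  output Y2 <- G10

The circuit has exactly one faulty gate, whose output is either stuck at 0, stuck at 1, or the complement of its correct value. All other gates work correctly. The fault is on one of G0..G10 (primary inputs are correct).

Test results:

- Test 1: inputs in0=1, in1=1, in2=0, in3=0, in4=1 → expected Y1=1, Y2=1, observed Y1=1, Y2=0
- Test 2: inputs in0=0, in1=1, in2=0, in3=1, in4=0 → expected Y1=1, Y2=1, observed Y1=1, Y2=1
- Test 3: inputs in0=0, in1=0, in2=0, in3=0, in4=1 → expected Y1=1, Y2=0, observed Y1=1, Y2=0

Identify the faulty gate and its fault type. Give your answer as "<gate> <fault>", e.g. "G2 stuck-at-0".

G0 stuck-at-0

Fault-free values for test 1 (in0=1, in1=1, in2=0, in3=0, in4=1): G0=1, G1=0, G2=0, G3=1, G4=0, G5=0, G6=1, G7=1, G8=1, G9=0, G10=1, giving Y1=1, Y2=1. Observed Y1=1, Y2=0.
Test 1: faults giving observed Y1=1, Y2=0 are {G0 stuck-at-0, G0 inverted output, G1 stuck-at-1, G1 inverted output, G2 stuck-at-1, G2 inverted output, G3 stuck-at-0, G3 inverted output, G6 stuck-at-0, G6 inverted output, G9 stuck-at-1, G9 inverted output, G10 stuck-at-0, G10 inverted output}.
Test 2 (in0=0, in1=1, in2=0, in3=1, in4=0): fault-free G0=0, G1=0, G2=1, G3=1, G4=1, G5=1, G6=1, G7=1, G8=1, G9=0, G10=1 → Y1=1, Y2=1; observed Y1=1, Y2=1. Eliminates G0 inverted output, G1 stuck-at-1, G1 inverted output, G2 inverted output, G3 stuck-at-0, G3 inverted output, G6 stuck-at-0, G6 inverted output, G9 stuck-at-1, G9 inverted output, G10 stuck-at-0, G10 inverted output.
Test 3 (in0=0, in1=0, in2=0, in3=0, in4=1): fault-free G0=0, G1=0, G2=0, G3=1, G4=1, G5=0, G6=0, G7=1, G8=1, G9=1, G10=0 → Y1=1, Y2=0; observed Y1=1, Y2=0. Eliminates G2 stuck-at-1.
Only G0 stuck-at-0 is consistent with every test.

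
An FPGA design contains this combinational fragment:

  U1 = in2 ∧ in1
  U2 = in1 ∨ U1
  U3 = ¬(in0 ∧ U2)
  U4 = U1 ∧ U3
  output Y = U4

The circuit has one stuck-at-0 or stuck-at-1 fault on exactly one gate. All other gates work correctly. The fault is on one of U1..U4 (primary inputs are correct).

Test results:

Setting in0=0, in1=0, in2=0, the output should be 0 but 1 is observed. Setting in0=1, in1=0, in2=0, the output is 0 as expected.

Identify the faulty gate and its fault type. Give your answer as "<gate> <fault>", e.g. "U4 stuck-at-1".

Fault-free values for test 1 (in0=0, in1=0, in2=0): U1=0, U2=0, U3=1, U4=0, giving Y=0. Observed 1.
Test 1: faults giving observed 1 are {U1 stuck-at-1, U4 stuck-at-1}.
Test 2 (in0=1, in1=0, in2=0): fault-free U1=0, U2=0, U3=1, U4=0 → 0; observed 0. Eliminates U4 stuck-at-1.
Only U1 stuck-at-1 is consistent with every test.

U1 stuck-at-1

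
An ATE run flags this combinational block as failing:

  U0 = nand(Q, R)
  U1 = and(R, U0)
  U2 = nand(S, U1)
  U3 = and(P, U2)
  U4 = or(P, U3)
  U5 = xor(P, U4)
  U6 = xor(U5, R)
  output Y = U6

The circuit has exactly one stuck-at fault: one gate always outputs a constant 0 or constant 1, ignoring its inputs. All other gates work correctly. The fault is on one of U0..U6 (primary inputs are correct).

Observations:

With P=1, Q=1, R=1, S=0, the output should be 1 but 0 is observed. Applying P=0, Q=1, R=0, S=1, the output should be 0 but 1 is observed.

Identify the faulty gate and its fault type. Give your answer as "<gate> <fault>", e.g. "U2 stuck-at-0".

Fault-free values for test 1 (P=1, Q=1, R=1, S=0): U0=0, U1=0, U2=1, U3=1, U4=1, U5=0, U6=1, giving Y=1. Observed 0.
Test 1: faults giving observed 0 are {U4 stuck-at-0, U5 stuck-at-1, U6 stuck-at-0}.
Test 2 (P=0, Q=1, R=0, S=1): fault-free U0=1, U1=0, U2=1, U3=0, U4=0, U5=0, U6=0 → 0; observed 1. Eliminates U4 stuck-at-0, U6 stuck-at-0.
Only U5 stuck-at-1 is consistent with every test.

U5 stuck-at-1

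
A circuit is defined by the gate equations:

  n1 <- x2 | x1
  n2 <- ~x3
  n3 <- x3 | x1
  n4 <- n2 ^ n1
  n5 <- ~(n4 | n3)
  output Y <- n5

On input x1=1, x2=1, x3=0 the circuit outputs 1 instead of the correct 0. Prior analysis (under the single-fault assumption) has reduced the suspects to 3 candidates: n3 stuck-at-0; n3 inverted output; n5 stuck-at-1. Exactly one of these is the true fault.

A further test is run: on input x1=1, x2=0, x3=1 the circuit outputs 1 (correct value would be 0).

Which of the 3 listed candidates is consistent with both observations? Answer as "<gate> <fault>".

n5 stuck-at-1

Evaluate each candidate on input x1=1, x2=0, x3=1:
  n3 stuck-at-0: n1=1, n2=0, n3=0 [stuck-at-0], n4=1, n5=0 → 0 — eliminated
  n3 inverted output: n1=1, n2=0, n3=0 [inverted output], n4=1, n5=0 → 0 — eliminated
  n5 stuck-at-1: n1=1, n2=0, n3=1, n4=1, n5=1 [stuck-at-1] → 1 — matches
Only n5 stuck-at-1 reproduces the observed 1.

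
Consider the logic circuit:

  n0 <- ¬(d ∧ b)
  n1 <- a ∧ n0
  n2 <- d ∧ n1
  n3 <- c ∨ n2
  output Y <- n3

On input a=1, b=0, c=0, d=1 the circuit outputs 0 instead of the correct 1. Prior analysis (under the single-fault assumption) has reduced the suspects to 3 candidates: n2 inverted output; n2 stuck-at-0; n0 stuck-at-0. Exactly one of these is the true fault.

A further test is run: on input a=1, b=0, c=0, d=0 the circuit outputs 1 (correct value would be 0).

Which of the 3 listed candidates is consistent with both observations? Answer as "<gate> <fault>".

n2 inverted output

Evaluate each candidate on input a=1, b=0, c=0, d=0:
  n2 inverted output: n0=1, n1=1, n2=1 [inverted output], n3=1 → 1 — matches
  n2 stuck-at-0: n0=1, n1=1, n2=0 [stuck-at-0], n3=0 → 0 — eliminated
  n0 stuck-at-0: n0=0 [stuck-at-0], n1=0, n2=0, n3=0 → 0 — eliminated
Only n2 inverted output reproduces the observed 1.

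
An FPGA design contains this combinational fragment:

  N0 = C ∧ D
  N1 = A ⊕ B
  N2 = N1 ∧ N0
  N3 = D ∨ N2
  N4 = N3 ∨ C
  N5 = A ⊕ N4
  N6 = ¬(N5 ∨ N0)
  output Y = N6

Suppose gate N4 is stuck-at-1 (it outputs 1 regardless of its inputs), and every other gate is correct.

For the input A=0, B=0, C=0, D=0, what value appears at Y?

Propagate with N4 forced: N0=0, N1=0, N2=0, N3=0, N4=1 [stuck-at-1], N5=1, N6=0.
So Y = 0. (Without the fault it would be 1.)

0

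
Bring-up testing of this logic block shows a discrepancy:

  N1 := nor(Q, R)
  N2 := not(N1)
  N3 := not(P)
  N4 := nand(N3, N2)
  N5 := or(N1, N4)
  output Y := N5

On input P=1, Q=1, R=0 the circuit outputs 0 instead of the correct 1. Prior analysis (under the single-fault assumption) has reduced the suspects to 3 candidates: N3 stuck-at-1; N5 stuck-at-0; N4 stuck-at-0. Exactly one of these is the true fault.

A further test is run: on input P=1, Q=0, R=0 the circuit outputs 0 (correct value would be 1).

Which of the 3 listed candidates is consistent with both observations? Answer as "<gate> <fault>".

Evaluate each candidate on input P=1, Q=0, R=0:
  N3 stuck-at-1: N1=1, N2=0, N3=1 [stuck-at-1], N4=1, N5=1 → 1 — eliminated
  N5 stuck-at-0: N1=1, N2=0, N3=0, N4=1, N5=0 [stuck-at-0] → 0 — matches
  N4 stuck-at-0: N1=1, N2=0, N3=0, N4=0 [stuck-at-0], N5=1 → 1 — eliminated
Only N5 stuck-at-0 reproduces the observed 0.

N5 stuck-at-0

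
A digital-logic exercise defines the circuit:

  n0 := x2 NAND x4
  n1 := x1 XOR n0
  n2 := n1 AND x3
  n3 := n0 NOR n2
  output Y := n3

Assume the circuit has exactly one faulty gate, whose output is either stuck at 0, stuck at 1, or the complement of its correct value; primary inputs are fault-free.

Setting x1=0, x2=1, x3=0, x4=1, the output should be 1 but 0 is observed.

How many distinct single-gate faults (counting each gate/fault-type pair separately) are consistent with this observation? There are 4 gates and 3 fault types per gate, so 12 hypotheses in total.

Fault-free: n0=0, n1=0, n2=0, n3=1 → 1. Observed 0.
  n0 stuck-at-0: output 1 ✗
  n0 stuck-at-1: output 0 ✓
  n0 inverted output: output 0 ✓
  n1 stuck-at-0: output 1 ✗
  n1 stuck-at-1: output 1 ✗
  n1 inverted output: output 1 ✗
  n2 stuck-at-0: output 1 ✗
  n2 stuck-at-1: output 0 ✓
  n2 inverted output: output 0 ✓
  n3 stuck-at-0: output 0 ✓
  n3 stuck-at-1: output 1 ✗
  n3 inverted output: output 0 ✓
Consistent faults: {n0 stuck-at-1, n0 inverted output, n2 stuck-at-1, n2 inverted output, n3 stuck-at-0, n3 inverted output} — 6 in all.

6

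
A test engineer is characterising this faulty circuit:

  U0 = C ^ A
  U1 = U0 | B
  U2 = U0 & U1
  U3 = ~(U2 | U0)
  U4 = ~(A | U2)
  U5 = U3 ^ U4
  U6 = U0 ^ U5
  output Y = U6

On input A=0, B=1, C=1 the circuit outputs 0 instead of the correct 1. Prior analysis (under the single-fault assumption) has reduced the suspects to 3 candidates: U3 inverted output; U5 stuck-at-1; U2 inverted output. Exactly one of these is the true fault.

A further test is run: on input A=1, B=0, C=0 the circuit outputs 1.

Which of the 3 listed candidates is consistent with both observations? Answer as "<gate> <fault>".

Evaluate each candidate on input A=1, B=0, C=0:
  U3 inverted output: U0=1, U1=1, U2=1, U3=1 [inverted output], U4=0, U5=1, U6=0 → 0 — eliminated
  U5 stuck-at-1: U0=1, U1=1, U2=1, U3=0, U4=0, U5=1 [stuck-at-1], U6=0 → 0 — eliminated
  U2 inverted output: U0=1, U1=1, U2=0 [inverted output], U3=0, U4=0, U5=0, U6=1 → 1 — matches
Only U2 inverted output reproduces the observed 1.

U2 inverted output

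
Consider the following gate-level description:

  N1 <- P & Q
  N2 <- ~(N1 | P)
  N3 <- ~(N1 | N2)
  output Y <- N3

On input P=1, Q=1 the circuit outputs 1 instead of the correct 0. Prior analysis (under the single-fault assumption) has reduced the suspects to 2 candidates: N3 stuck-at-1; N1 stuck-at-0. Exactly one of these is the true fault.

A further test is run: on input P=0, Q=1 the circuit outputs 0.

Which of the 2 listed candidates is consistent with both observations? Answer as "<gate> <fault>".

N1 stuck-at-0

Evaluate each candidate on input P=0, Q=1:
  N3 stuck-at-1: N1=0, N2=1, N3=1 [stuck-at-1] → 1 — eliminated
  N1 stuck-at-0: N1=0 [stuck-at-0], N2=1, N3=0 → 0 — matches
Only N1 stuck-at-0 reproduces the observed 0.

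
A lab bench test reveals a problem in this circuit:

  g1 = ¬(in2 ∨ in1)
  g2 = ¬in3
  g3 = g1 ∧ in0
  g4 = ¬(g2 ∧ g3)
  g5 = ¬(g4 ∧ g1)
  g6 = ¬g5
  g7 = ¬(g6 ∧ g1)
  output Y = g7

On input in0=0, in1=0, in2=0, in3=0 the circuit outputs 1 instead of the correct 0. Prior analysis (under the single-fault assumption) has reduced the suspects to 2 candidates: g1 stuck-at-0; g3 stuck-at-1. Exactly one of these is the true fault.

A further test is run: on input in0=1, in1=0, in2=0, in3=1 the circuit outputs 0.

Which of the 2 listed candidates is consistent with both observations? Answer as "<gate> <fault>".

g3 stuck-at-1

Evaluate each candidate on input in0=1, in1=0, in2=0, in3=1:
  g1 stuck-at-0: g1=0 [stuck-at-0], g2=0, g3=0, g4=1, g5=1, g6=0, g7=1 → 1 — eliminated
  g3 stuck-at-1: g1=1, g2=0, g3=1 [stuck-at-1], g4=1, g5=0, g6=1, g7=0 → 0 — matches
Only g3 stuck-at-1 reproduces the observed 0.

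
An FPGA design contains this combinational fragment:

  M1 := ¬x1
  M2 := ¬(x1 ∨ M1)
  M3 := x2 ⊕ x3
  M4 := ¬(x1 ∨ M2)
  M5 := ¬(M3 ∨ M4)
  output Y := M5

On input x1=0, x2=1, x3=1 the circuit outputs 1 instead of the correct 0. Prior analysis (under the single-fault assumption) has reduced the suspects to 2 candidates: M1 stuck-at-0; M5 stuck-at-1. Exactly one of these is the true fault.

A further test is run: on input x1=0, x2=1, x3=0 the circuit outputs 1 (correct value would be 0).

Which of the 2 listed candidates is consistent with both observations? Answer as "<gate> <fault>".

M5 stuck-at-1

Evaluate each candidate on input x1=0, x2=1, x3=0:
  M1 stuck-at-0: M1=0 [stuck-at-0], M2=1, M3=1, M4=0, M5=0 → 0 — eliminated
  M5 stuck-at-1: M1=1, M2=0, M3=1, M4=1, M5=1 [stuck-at-1] → 1 — matches
Only M5 stuck-at-1 reproduces the observed 1.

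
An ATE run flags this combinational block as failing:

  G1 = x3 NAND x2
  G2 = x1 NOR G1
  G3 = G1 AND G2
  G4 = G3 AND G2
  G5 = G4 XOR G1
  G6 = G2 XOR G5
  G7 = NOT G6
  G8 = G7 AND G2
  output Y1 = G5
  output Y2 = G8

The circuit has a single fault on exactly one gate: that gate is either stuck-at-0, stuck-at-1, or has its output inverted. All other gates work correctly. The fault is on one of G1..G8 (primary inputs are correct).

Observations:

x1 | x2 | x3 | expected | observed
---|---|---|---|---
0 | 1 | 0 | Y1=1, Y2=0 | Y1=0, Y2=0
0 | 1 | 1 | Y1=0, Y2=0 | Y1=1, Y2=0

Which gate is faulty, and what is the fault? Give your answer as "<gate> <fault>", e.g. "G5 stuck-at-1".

Fault-free values for test 1 (x1=0, x2=1, x3=0): G1=1, G2=0, G3=0, G4=0, G5=1, G6=1, G7=0, G8=0, giving Y1=1, Y2=0. Observed Y1=0, Y2=0.
Test 1: faults giving observed Y1=0, Y2=0 are {G1 stuck-at-0, G1 inverted output, G2 stuck-at-1, G2 inverted output, G4 stuck-at-1, G4 inverted output, G5 stuck-at-0, G5 inverted output}.
Test 2 (x1=0, x2=1, x3=1): fault-free G1=0, G2=1, G3=0, G4=0, G5=0, G6=1, G7=0, G8=0 → Y1=0, Y2=0; observed Y1=1, Y2=0. Eliminates G1 stuck-at-0, G2 stuck-at-1, G2 inverted output, G4 stuck-at-1, G4 inverted output, G5 stuck-at-0, G5 inverted output.
Only G1 inverted output is consistent with every test.

G1 inverted output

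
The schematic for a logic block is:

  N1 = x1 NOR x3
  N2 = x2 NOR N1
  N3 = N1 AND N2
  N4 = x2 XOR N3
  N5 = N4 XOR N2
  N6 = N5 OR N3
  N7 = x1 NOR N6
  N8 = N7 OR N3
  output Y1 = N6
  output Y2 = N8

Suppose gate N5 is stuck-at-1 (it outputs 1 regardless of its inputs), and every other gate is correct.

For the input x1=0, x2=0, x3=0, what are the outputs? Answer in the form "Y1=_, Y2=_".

Propagate with N5 forced: N1=1, N2=0, N3=0, N4=0, N5=1 [stuck-at-1], N6=1, N7=0, N8=0.
So the outputs are Y1=1, Y2=0. (Without the fault they would be Y1=0, Y2=1.)

Y1=1, Y2=0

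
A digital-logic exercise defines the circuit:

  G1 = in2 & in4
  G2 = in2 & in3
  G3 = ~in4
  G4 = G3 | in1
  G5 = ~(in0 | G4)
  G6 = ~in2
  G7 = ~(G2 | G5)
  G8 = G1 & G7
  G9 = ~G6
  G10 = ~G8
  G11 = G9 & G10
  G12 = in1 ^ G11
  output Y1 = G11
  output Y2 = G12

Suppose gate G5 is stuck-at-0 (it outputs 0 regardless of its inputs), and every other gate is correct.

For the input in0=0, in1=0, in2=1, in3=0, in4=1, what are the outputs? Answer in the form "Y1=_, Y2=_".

Y1=0, Y2=0

Propagate with G5 forced: G1=1, G2=0, G3=0, G4=0, G5=0 [stuck-at-0], G6=0, G7=1, G8=1, G9=1, G10=0, G11=0, G12=0.
So the outputs are Y1=0, Y2=0. (Without the fault they would be Y1=1, Y2=1.)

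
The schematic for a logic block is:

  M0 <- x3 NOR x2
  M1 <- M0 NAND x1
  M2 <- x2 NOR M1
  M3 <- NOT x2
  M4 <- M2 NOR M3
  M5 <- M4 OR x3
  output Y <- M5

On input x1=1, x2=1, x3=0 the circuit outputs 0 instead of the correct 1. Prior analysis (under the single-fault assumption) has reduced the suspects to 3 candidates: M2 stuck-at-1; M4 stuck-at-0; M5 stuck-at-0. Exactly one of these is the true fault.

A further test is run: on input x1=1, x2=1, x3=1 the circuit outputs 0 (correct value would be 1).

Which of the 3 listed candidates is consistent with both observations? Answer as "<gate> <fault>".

Evaluate each candidate on input x1=1, x2=1, x3=1:
  M2 stuck-at-1: M0=0, M1=1, M2=1 [stuck-at-1], M3=0, M4=0, M5=1 → 1 — eliminated
  M4 stuck-at-0: M0=0, M1=1, M2=0, M3=0, M4=0 [stuck-at-0], M5=1 → 1 — eliminated
  M5 stuck-at-0: M0=0, M1=1, M2=0, M3=0, M4=1, M5=0 [stuck-at-0] → 0 — matches
Only M5 stuck-at-0 reproduces the observed 0.

M5 stuck-at-0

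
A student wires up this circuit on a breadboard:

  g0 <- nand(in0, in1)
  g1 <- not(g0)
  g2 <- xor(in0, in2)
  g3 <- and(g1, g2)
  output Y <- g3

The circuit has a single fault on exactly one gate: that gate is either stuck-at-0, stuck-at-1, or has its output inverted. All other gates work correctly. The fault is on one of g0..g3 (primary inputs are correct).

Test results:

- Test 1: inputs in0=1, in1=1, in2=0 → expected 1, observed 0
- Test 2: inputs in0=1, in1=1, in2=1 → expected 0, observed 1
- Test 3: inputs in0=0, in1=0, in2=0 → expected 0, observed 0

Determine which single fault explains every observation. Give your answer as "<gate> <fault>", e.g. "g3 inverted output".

Fault-free values for test 1 (in0=1, in1=1, in2=0): g0=0, g1=1, g2=1, g3=1, giving Y=1. Observed 0.
Test 1: faults giving observed 0 are {g0 stuck-at-1, g0 inverted output, g1 stuck-at-0, g1 inverted output, g2 stuck-at-0, g2 inverted output, g3 stuck-at-0, g3 inverted output}.
Test 2 (in0=1, in1=1, in2=1): fault-free g0=0, g1=1, g2=0, g3=0 → 0; observed 1. Eliminates g0 stuck-at-1, g0 inverted output, g1 stuck-at-0, g1 inverted output, g2 stuck-at-0, g3 stuck-at-0.
Test 3 (in0=0, in1=0, in2=0): fault-free g0=1, g1=0, g2=0, g3=0 → 0; observed 0. Eliminates g3 inverted output.
Only g2 inverted output is consistent with every test.

g2 inverted output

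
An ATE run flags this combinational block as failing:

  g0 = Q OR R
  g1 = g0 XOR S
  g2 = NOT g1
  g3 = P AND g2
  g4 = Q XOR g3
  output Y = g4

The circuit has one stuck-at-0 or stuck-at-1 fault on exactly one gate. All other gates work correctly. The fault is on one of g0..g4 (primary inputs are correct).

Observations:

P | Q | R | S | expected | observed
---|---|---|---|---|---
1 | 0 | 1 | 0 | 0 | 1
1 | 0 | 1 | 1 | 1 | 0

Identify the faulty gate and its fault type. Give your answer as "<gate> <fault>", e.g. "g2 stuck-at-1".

Fault-free values for test 1 (P=1, Q=0, R=1, S=0): g0=1, g1=1, g2=0, g3=0, g4=0, giving Y=0. Observed 1.
Test 1: faults giving observed 1 are {g0 stuck-at-0, g1 stuck-at-0, g2 stuck-at-1, g3 stuck-at-1, g4 stuck-at-1}.
Test 2 (P=1, Q=0, R=1, S=1): fault-free g0=1, g1=0, g2=1, g3=1, g4=1 → 1; observed 0. Eliminates g1 stuck-at-0, g2 stuck-at-1, g3 stuck-at-1, g4 stuck-at-1.
Only g0 stuck-at-0 is consistent with every test.

g0 stuck-at-0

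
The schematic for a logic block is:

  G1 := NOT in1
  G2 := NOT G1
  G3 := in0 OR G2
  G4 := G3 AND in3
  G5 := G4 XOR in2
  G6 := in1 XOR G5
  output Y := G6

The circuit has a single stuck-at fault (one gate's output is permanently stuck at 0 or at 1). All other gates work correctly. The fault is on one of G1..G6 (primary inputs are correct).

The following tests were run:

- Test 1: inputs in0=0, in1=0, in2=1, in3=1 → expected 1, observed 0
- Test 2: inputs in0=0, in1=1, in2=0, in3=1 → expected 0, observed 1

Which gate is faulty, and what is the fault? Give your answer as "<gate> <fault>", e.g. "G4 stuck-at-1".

Fault-free values for test 1 (in0=0, in1=0, in2=1, in3=1): G1=1, G2=0, G3=0, G4=0, G5=1, G6=1, giving Y=1. Observed 0.
Test 1: faults giving observed 0 are {G1 stuck-at-0, G2 stuck-at-1, G3 stuck-at-1, G4 stuck-at-1, G5 stuck-at-0, G6 stuck-at-0}.
Test 2 (in0=0, in1=1, in2=0, in3=1): fault-free G1=0, G2=1, G3=1, G4=1, G5=1, G6=0 → 0; observed 1. Eliminates G1 stuck-at-0, G2 stuck-at-1, G3 stuck-at-1, G4 stuck-at-1, G6 stuck-at-0.
Only G5 stuck-at-0 is consistent with every test.

G5 stuck-at-0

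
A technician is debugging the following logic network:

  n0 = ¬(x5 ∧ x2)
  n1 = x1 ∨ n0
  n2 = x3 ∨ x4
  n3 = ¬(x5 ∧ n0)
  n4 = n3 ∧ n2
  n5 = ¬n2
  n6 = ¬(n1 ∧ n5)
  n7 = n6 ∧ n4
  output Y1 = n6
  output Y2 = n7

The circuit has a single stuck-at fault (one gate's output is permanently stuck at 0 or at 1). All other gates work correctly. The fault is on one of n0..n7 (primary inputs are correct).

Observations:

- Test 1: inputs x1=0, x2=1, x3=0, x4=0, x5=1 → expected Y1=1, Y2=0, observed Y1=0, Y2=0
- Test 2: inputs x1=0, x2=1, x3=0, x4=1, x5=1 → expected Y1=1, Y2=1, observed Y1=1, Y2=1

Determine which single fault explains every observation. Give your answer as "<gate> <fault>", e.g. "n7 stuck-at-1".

Fault-free values for test 1 (x1=0, x2=1, x3=0, x4=0, x5=1): n0=0, n1=0, n2=0, n3=1, n4=0, n5=1, n6=1, n7=0, giving Y1=1, Y2=0. Observed Y1=0, Y2=0.
Test 1: faults giving observed Y1=0, Y2=0 are {n0 stuck-at-1, n1 stuck-at-1, n6 stuck-at-0}.
Test 2 (x1=0, x2=1, x3=0, x4=1, x5=1): fault-free n0=0, n1=0, n2=1, n3=1, n4=1, n5=0, n6=1, n7=1 → Y1=1, Y2=1; observed Y1=1, Y2=1. Eliminates n0 stuck-at-1, n6 stuck-at-0.
Only n1 stuck-at-1 is consistent with every test.

n1 stuck-at-1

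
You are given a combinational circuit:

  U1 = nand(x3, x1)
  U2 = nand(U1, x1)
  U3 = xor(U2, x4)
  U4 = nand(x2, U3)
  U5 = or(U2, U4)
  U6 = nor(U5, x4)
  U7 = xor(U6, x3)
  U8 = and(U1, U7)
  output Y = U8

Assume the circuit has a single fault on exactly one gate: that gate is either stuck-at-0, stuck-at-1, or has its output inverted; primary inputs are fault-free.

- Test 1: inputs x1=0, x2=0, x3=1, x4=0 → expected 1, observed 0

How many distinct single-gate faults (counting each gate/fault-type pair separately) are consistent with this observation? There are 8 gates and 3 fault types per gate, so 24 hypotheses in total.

Fault-free: U1=1, U2=1, U3=1, U4=1, U5=1, U6=0, U7=1, U8=1 → 1. Observed 0.
  U1: stuck-at-0, inverted output ✓; others ✗
  U2: none of the 3 fault types match ✗
  U3: none of the 3 fault types match ✗
  U4: none of the 3 fault types match ✗
  U5: stuck-at-0, inverted output ✓; others ✗
  U6: stuck-at-1, inverted output ✓; others ✗
  U7: stuck-at-0, inverted output ✓; others ✗
  U8: stuck-at-0, inverted output ✓; others ✗
Consistent faults: {U1 stuck-at-0, U1 inverted output, U5 stuck-at-0, U5 inverted output, U6 stuck-at-1, U6 inverted output, U7 stuck-at-0, U7 inverted output, U8 stuck-at-0, U8 inverted output} — 10 in all.

10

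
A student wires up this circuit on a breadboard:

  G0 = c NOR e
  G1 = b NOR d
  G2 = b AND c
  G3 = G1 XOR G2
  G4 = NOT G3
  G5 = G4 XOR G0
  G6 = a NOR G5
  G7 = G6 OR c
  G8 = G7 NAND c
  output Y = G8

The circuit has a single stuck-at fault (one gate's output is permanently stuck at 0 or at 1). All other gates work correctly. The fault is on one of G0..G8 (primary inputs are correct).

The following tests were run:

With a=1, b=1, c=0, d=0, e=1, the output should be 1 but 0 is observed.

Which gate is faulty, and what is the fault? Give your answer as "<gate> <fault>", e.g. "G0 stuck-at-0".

Fault-free values for test 1 (a=1, b=1, c=0, d=0, e=1): G0=0, G1=0, G2=0, G3=0, G4=1, G5=1, G6=0, G7=0, G8=1, giving Y=1. Observed 0.
Test 1: faults giving observed 0 are {G8 stuck-at-0}.
Only G8 stuck-at-0 is consistent with every test.

G8 stuck-at-0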